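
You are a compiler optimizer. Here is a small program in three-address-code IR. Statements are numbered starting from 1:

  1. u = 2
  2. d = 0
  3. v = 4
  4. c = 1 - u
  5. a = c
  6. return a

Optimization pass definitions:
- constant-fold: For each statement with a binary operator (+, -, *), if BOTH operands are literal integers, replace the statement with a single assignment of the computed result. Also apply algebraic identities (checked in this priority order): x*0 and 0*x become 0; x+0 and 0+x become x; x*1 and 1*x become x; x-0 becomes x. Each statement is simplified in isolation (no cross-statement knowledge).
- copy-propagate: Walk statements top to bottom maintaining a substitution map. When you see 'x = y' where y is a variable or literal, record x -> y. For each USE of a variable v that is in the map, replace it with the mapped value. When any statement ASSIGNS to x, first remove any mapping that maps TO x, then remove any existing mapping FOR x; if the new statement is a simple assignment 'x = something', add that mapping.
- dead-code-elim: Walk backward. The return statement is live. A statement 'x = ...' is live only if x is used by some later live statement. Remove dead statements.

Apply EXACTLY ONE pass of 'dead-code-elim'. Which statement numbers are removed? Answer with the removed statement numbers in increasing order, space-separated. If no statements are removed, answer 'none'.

Answer: 2 3

Derivation:
Backward liveness scan:
Stmt 1 'u = 2': KEEP (u is live); live-in = []
Stmt 2 'd = 0': DEAD (d not in live set ['u'])
Stmt 3 'v = 4': DEAD (v not in live set ['u'])
Stmt 4 'c = 1 - u': KEEP (c is live); live-in = ['u']
Stmt 5 'a = c': KEEP (a is live); live-in = ['c']
Stmt 6 'return a': KEEP (return); live-in = ['a']
Removed statement numbers: [2, 3]
Surviving IR:
  u = 2
  c = 1 - u
  a = c
  return a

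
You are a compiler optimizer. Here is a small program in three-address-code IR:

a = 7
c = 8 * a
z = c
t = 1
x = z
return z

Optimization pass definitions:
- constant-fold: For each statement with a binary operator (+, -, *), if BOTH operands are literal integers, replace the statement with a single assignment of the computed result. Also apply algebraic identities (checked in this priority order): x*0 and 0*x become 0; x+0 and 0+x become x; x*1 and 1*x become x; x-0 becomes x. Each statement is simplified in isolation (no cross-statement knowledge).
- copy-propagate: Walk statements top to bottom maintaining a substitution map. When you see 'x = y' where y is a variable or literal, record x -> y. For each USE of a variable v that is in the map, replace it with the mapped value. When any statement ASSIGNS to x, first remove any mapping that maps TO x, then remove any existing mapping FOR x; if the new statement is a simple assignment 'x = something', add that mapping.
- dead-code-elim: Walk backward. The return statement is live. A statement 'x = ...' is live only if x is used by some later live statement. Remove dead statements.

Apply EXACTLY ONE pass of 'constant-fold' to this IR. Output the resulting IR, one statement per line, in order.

Answer: a = 7
c = 8 * a
z = c
t = 1
x = z
return z

Derivation:
Applying constant-fold statement-by-statement:
  [1] a = 7  (unchanged)
  [2] c = 8 * a  (unchanged)
  [3] z = c  (unchanged)
  [4] t = 1  (unchanged)
  [5] x = z  (unchanged)
  [6] return z  (unchanged)
Result (6 stmts):
  a = 7
  c = 8 * a
  z = c
  t = 1
  x = z
  return z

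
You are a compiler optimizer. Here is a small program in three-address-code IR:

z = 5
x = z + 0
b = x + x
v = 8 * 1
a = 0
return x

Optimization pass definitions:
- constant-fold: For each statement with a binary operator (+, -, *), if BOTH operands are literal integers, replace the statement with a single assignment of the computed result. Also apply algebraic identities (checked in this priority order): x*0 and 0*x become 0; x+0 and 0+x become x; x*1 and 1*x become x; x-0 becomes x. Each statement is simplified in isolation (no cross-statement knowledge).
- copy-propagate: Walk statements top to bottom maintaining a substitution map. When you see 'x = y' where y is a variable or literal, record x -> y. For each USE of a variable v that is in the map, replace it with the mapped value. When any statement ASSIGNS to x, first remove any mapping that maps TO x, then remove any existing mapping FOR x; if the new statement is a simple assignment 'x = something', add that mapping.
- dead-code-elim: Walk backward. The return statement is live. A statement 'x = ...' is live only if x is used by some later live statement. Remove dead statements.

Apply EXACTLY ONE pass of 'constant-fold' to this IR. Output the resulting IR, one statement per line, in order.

Answer: z = 5
x = z
b = x + x
v = 8
a = 0
return x

Derivation:
Applying constant-fold statement-by-statement:
  [1] z = 5  (unchanged)
  [2] x = z + 0  -> x = z
  [3] b = x + x  (unchanged)
  [4] v = 8 * 1  -> v = 8
  [5] a = 0  (unchanged)
  [6] return x  (unchanged)
Result (6 stmts):
  z = 5
  x = z
  b = x + x
  v = 8
  a = 0
  return x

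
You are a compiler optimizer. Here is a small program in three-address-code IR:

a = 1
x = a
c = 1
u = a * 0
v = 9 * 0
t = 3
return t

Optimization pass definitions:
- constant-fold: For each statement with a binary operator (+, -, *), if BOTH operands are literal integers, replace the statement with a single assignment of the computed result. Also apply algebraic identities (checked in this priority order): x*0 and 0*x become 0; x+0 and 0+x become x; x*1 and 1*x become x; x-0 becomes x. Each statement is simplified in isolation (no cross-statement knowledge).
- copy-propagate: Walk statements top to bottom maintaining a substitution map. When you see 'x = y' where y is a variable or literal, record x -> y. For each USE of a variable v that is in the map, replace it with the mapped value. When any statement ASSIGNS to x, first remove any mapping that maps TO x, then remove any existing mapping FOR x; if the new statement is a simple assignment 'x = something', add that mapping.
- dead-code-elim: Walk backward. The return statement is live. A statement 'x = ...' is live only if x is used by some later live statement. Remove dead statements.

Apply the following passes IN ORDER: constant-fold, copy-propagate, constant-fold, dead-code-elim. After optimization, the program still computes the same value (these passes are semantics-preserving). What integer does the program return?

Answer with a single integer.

Answer: 3

Derivation:
Initial IR:
  a = 1
  x = a
  c = 1
  u = a * 0
  v = 9 * 0
  t = 3
  return t
After constant-fold (7 stmts):
  a = 1
  x = a
  c = 1
  u = 0
  v = 0
  t = 3
  return t
After copy-propagate (7 stmts):
  a = 1
  x = 1
  c = 1
  u = 0
  v = 0
  t = 3
  return 3
After constant-fold (7 stmts):
  a = 1
  x = 1
  c = 1
  u = 0
  v = 0
  t = 3
  return 3
After dead-code-elim (1 stmts):
  return 3
Evaluate:
  a = 1  =>  a = 1
  x = a  =>  x = 1
  c = 1  =>  c = 1
  u = a * 0  =>  u = 0
  v = 9 * 0  =>  v = 0
  t = 3  =>  t = 3
  return t = 3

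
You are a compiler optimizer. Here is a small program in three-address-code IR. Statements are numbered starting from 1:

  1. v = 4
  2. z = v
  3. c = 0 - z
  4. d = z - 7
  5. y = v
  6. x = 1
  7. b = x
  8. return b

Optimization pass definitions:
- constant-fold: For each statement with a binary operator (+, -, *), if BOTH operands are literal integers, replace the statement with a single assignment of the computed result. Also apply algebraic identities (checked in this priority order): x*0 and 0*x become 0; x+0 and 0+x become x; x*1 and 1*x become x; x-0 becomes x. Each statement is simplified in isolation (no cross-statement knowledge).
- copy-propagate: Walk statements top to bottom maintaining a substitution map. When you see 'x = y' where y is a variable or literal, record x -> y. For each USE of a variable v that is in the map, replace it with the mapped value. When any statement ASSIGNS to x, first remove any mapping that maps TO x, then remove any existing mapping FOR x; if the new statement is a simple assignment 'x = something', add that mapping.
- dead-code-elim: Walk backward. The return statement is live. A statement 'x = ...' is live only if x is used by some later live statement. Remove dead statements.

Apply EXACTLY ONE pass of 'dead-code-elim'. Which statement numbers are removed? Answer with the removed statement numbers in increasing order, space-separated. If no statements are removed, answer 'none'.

Answer: 1 2 3 4 5

Derivation:
Backward liveness scan:
Stmt 1 'v = 4': DEAD (v not in live set [])
Stmt 2 'z = v': DEAD (z not in live set [])
Stmt 3 'c = 0 - z': DEAD (c not in live set [])
Stmt 4 'd = z - 7': DEAD (d not in live set [])
Stmt 5 'y = v': DEAD (y not in live set [])
Stmt 6 'x = 1': KEEP (x is live); live-in = []
Stmt 7 'b = x': KEEP (b is live); live-in = ['x']
Stmt 8 'return b': KEEP (return); live-in = ['b']
Removed statement numbers: [1, 2, 3, 4, 5]
Surviving IR:
  x = 1
  b = x
  return b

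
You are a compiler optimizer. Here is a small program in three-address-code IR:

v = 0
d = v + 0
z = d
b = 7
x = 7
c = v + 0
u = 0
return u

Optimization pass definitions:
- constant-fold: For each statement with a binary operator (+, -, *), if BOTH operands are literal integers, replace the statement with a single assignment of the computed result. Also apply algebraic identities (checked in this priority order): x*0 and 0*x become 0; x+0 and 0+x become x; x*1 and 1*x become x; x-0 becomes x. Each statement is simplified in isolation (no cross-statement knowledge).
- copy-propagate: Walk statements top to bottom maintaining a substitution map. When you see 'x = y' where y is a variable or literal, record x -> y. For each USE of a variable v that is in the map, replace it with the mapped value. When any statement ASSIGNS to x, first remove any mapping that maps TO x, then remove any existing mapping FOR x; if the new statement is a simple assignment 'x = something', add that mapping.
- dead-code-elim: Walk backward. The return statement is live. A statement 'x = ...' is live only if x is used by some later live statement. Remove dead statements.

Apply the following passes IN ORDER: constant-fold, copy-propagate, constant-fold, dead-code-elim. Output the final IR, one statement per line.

Initial IR:
  v = 0
  d = v + 0
  z = d
  b = 7
  x = 7
  c = v + 0
  u = 0
  return u
After constant-fold (8 stmts):
  v = 0
  d = v
  z = d
  b = 7
  x = 7
  c = v
  u = 0
  return u
After copy-propagate (8 stmts):
  v = 0
  d = 0
  z = 0
  b = 7
  x = 7
  c = 0
  u = 0
  return 0
After constant-fold (8 stmts):
  v = 0
  d = 0
  z = 0
  b = 7
  x = 7
  c = 0
  u = 0
  return 0
After dead-code-elim (1 stmts):
  return 0

Answer: return 0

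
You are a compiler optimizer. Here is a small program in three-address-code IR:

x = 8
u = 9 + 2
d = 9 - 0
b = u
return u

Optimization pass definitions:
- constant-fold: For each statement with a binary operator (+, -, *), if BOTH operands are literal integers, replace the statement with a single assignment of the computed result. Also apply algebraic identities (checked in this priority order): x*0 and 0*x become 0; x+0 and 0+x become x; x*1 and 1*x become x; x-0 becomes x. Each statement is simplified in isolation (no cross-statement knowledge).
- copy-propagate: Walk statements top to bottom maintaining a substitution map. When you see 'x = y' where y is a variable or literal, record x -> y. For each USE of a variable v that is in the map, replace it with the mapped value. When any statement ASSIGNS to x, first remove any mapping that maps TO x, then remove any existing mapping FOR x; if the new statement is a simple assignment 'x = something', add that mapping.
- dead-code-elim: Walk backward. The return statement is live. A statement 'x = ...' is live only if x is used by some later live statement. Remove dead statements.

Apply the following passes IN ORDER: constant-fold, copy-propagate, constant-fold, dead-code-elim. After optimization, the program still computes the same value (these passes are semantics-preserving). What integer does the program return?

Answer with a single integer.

Answer: 11

Derivation:
Initial IR:
  x = 8
  u = 9 + 2
  d = 9 - 0
  b = u
  return u
After constant-fold (5 stmts):
  x = 8
  u = 11
  d = 9
  b = u
  return u
After copy-propagate (5 stmts):
  x = 8
  u = 11
  d = 9
  b = 11
  return 11
After constant-fold (5 stmts):
  x = 8
  u = 11
  d = 9
  b = 11
  return 11
After dead-code-elim (1 stmts):
  return 11
Evaluate:
  x = 8  =>  x = 8
  u = 9 + 2  =>  u = 11
  d = 9 - 0  =>  d = 9
  b = u  =>  b = 11
  return u = 11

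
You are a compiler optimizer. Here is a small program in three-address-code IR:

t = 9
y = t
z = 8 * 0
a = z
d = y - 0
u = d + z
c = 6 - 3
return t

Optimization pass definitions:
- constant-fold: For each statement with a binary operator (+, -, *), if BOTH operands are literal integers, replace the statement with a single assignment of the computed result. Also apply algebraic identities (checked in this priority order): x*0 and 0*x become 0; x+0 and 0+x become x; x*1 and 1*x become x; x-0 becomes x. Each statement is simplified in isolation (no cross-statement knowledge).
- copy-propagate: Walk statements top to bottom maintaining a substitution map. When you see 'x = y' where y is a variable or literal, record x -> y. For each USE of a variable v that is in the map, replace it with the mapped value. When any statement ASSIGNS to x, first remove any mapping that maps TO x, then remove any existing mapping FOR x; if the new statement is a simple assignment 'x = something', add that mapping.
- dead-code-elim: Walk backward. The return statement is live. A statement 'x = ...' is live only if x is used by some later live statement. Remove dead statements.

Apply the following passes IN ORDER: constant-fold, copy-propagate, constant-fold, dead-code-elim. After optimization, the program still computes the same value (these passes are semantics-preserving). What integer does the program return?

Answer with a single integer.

Initial IR:
  t = 9
  y = t
  z = 8 * 0
  a = z
  d = y - 0
  u = d + z
  c = 6 - 3
  return t
After constant-fold (8 stmts):
  t = 9
  y = t
  z = 0
  a = z
  d = y
  u = d + z
  c = 3
  return t
After copy-propagate (8 stmts):
  t = 9
  y = 9
  z = 0
  a = 0
  d = 9
  u = 9 + 0
  c = 3
  return 9
After constant-fold (8 stmts):
  t = 9
  y = 9
  z = 0
  a = 0
  d = 9
  u = 9
  c = 3
  return 9
After dead-code-elim (1 stmts):
  return 9
Evaluate:
  t = 9  =>  t = 9
  y = t  =>  y = 9
  z = 8 * 0  =>  z = 0
  a = z  =>  a = 0
  d = y - 0  =>  d = 9
  u = d + z  =>  u = 9
  c = 6 - 3  =>  c = 3
  return t = 9

Answer: 9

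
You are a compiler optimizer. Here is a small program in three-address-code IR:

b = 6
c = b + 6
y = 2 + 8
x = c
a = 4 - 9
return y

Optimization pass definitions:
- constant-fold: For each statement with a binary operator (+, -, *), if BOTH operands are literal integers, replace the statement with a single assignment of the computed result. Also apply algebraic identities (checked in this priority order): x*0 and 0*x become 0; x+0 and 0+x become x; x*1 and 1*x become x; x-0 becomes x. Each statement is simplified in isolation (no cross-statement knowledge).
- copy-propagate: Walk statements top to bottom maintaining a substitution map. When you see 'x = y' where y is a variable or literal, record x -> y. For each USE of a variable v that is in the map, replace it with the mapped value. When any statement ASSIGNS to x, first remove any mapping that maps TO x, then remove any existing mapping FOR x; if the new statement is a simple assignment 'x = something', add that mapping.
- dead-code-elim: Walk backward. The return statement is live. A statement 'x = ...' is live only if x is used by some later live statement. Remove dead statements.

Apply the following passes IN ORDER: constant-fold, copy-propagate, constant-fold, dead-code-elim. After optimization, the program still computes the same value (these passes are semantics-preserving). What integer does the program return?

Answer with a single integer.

Answer: 10

Derivation:
Initial IR:
  b = 6
  c = b + 6
  y = 2 + 8
  x = c
  a = 4 - 9
  return y
After constant-fold (6 stmts):
  b = 6
  c = b + 6
  y = 10
  x = c
  a = -5
  return y
After copy-propagate (6 stmts):
  b = 6
  c = 6 + 6
  y = 10
  x = c
  a = -5
  return 10
After constant-fold (6 stmts):
  b = 6
  c = 12
  y = 10
  x = c
  a = -5
  return 10
After dead-code-elim (1 stmts):
  return 10
Evaluate:
  b = 6  =>  b = 6
  c = b + 6  =>  c = 12
  y = 2 + 8  =>  y = 10
  x = c  =>  x = 12
  a = 4 - 9  =>  a = -5
  return y = 10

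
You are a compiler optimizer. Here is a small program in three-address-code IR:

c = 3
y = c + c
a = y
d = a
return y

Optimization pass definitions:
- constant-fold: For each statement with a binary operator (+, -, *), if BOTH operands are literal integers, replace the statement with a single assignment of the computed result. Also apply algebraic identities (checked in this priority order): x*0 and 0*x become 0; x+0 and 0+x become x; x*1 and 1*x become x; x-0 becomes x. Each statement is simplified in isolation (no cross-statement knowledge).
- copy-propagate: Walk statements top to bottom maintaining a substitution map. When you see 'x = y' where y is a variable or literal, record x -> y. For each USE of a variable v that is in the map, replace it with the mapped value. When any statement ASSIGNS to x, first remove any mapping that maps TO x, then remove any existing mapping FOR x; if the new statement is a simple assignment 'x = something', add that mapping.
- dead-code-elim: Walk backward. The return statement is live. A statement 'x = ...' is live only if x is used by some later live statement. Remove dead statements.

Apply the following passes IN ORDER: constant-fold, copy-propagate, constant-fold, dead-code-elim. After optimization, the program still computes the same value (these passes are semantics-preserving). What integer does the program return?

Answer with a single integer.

Initial IR:
  c = 3
  y = c + c
  a = y
  d = a
  return y
After constant-fold (5 stmts):
  c = 3
  y = c + c
  a = y
  d = a
  return y
After copy-propagate (5 stmts):
  c = 3
  y = 3 + 3
  a = y
  d = y
  return y
After constant-fold (5 stmts):
  c = 3
  y = 6
  a = y
  d = y
  return y
After dead-code-elim (2 stmts):
  y = 6
  return y
Evaluate:
  c = 3  =>  c = 3
  y = c + c  =>  y = 6
  a = y  =>  a = 6
  d = a  =>  d = 6
  return y = 6

Answer: 6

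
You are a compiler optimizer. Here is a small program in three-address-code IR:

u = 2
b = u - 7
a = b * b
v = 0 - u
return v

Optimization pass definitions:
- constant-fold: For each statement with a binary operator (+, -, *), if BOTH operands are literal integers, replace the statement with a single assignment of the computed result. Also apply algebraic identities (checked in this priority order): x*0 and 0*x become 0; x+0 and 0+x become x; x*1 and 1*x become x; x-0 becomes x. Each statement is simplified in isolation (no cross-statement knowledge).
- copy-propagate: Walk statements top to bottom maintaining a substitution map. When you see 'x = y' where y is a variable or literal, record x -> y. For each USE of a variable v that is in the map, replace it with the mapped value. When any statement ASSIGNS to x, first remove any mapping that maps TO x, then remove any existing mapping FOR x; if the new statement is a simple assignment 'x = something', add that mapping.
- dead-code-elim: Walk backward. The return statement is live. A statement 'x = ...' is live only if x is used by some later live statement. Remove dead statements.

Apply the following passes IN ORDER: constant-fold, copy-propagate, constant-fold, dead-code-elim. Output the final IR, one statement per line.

Answer: v = -2
return v

Derivation:
Initial IR:
  u = 2
  b = u - 7
  a = b * b
  v = 0 - u
  return v
After constant-fold (5 stmts):
  u = 2
  b = u - 7
  a = b * b
  v = 0 - u
  return v
After copy-propagate (5 stmts):
  u = 2
  b = 2 - 7
  a = b * b
  v = 0 - 2
  return v
After constant-fold (5 stmts):
  u = 2
  b = -5
  a = b * b
  v = -2
  return v
After dead-code-elim (2 stmts):
  v = -2
  return v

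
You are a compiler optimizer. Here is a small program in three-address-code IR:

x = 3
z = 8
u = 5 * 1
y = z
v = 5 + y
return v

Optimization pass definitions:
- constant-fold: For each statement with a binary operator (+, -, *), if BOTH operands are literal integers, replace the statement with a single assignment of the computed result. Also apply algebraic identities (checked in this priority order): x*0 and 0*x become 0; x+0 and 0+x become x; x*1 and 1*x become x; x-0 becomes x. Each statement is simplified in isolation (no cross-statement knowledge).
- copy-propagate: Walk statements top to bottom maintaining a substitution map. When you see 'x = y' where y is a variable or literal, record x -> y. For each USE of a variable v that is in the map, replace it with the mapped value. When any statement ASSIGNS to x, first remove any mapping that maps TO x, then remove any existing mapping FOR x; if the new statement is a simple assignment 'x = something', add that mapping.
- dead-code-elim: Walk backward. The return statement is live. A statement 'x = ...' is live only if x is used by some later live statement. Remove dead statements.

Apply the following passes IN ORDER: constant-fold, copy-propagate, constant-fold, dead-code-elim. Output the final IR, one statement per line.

Answer: v = 13
return v

Derivation:
Initial IR:
  x = 3
  z = 8
  u = 5 * 1
  y = z
  v = 5 + y
  return v
After constant-fold (6 stmts):
  x = 3
  z = 8
  u = 5
  y = z
  v = 5 + y
  return v
After copy-propagate (6 stmts):
  x = 3
  z = 8
  u = 5
  y = 8
  v = 5 + 8
  return v
After constant-fold (6 stmts):
  x = 3
  z = 8
  u = 5
  y = 8
  v = 13
  return v
After dead-code-elim (2 stmts):
  v = 13
  return v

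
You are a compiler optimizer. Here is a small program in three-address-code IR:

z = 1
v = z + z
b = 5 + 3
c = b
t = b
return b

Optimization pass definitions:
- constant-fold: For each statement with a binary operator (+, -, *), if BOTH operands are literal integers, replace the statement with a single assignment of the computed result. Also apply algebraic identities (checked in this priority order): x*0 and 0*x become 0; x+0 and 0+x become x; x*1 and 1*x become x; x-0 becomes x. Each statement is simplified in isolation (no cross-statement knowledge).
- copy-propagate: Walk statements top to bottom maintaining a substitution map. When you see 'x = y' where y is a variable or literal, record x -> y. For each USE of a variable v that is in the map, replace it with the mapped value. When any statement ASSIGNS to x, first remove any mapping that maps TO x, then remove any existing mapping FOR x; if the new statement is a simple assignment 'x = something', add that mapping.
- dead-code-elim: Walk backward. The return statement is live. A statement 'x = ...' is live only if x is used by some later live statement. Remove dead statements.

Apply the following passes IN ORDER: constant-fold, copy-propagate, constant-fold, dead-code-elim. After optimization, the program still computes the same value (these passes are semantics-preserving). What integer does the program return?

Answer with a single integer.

Initial IR:
  z = 1
  v = z + z
  b = 5 + 3
  c = b
  t = b
  return b
After constant-fold (6 stmts):
  z = 1
  v = z + z
  b = 8
  c = b
  t = b
  return b
After copy-propagate (6 stmts):
  z = 1
  v = 1 + 1
  b = 8
  c = 8
  t = 8
  return 8
After constant-fold (6 stmts):
  z = 1
  v = 2
  b = 8
  c = 8
  t = 8
  return 8
After dead-code-elim (1 stmts):
  return 8
Evaluate:
  z = 1  =>  z = 1
  v = z + z  =>  v = 2
  b = 5 + 3  =>  b = 8
  c = b  =>  c = 8
  t = b  =>  t = 8
  return b = 8

Answer: 8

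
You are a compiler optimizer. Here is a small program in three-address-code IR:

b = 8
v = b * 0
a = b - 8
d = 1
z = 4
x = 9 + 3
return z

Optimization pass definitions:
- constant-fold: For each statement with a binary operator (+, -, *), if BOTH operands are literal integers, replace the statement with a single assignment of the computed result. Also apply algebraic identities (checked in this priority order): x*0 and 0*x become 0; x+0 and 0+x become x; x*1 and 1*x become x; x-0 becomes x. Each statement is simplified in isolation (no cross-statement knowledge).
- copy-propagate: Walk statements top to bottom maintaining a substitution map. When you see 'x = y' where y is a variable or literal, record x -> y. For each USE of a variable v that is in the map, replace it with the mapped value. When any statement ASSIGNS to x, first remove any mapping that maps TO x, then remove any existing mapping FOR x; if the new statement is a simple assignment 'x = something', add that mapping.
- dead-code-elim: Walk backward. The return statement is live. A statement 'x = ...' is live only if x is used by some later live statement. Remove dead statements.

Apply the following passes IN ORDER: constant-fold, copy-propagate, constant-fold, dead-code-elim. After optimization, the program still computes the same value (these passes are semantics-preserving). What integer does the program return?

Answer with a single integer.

Initial IR:
  b = 8
  v = b * 0
  a = b - 8
  d = 1
  z = 4
  x = 9 + 3
  return z
After constant-fold (7 stmts):
  b = 8
  v = 0
  a = b - 8
  d = 1
  z = 4
  x = 12
  return z
After copy-propagate (7 stmts):
  b = 8
  v = 0
  a = 8 - 8
  d = 1
  z = 4
  x = 12
  return 4
After constant-fold (7 stmts):
  b = 8
  v = 0
  a = 0
  d = 1
  z = 4
  x = 12
  return 4
After dead-code-elim (1 stmts):
  return 4
Evaluate:
  b = 8  =>  b = 8
  v = b * 0  =>  v = 0
  a = b - 8  =>  a = 0
  d = 1  =>  d = 1
  z = 4  =>  z = 4
  x = 9 + 3  =>  x = 12
  return z = 4

Answer: 4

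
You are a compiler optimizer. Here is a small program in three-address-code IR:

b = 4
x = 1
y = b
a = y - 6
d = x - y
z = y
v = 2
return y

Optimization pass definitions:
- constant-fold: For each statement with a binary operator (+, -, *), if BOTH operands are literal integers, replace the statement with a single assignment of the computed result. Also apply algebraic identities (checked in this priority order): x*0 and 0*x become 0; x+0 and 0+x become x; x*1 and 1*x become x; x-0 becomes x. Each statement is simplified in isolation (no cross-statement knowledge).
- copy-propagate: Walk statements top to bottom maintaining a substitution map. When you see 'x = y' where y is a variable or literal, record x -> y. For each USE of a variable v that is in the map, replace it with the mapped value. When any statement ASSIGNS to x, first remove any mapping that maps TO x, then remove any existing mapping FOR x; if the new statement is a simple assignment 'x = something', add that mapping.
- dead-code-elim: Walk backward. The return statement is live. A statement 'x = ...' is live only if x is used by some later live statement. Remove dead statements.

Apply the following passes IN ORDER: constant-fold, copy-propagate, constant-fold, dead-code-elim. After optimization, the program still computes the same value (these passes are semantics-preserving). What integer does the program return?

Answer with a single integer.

Initial IR:
  b = 4
  x = 1
  y = b
  a = y - 6
  d = x - y
  z = y
  v = 2
  return y
After constant-fold (8 stmts):
  b = 4
  x = 1
  y = b
  a = y - 6
  d = x - y
  z = y
  v = 2
  return y
After copy-propagate (8 stmts):
  b = 4
  x = 1
  y = 4
  a = 4 - 6
  d = 1 - 4
  z = 4
  v = 2
  return 4
After constant-fold (8 stmts):
  b = 4
  x = 1
  y = 4
  a = -2
  d = -3
  z = 4
  v = 2
  return 4
After dead-code-elim (1 stmts):
  return 4
Evaluate:
  b = 4  =>  b = 4
  x = 1  =>  x = 1
  y = b  =>  y = 4
  a = y - 6  =>  a = -2
  d = x - y  =>  d = -3
  z = y  =>  z = 4
  v = 2  =>  v = 2
  return y = 4

Answer: 4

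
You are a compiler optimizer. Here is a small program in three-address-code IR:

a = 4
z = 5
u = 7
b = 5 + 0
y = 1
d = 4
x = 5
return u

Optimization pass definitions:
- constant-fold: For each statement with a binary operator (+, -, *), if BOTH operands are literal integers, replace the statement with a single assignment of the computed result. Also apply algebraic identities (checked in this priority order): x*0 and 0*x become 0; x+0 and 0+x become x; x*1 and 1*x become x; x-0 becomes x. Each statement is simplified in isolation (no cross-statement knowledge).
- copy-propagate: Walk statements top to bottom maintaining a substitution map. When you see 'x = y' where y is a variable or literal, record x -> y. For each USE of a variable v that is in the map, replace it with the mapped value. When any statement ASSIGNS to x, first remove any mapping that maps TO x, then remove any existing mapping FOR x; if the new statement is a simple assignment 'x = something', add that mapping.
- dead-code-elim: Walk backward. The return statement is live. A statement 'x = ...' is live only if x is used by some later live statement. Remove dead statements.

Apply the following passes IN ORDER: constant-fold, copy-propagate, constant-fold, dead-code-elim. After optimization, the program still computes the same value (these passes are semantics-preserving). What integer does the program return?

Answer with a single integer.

Answer: 7

Derivation:
Initial IR:
  a = 4
  z = 5
  u = 7
  b = 5 + 0
  y = 1
  d = 4
  x = 5
  return u
After constant-fold (8 stmts):
  a = 4
  z = 5
  u = 7
  b = 5
  y = 1
  d = 4
  x = 5
  return u
After copy-propagate (8 stmts):
  a = 4
  z = 5
  u = 7
  b = 5
  y = 1
  d = 4
  x = 5
  return 7
After constant-fold (8 stmts):
  a = 4
  z = 5
  u = 7
  b = 5
  y = 1
  d = 4
  x = 5
  return 7
After dead-code-elim (1 stmts):
  return 7
Evaluate:
  a = 4  =>  a = 4
  z = 5  =>  z = 5
  u = 7  =>  u = 7
  b = 5 + 0  =>  b = 5
  y = 1  =>  y = 1
  d = 4  =>  d = 4
  x = 5  =>  x = 5
  return u = 7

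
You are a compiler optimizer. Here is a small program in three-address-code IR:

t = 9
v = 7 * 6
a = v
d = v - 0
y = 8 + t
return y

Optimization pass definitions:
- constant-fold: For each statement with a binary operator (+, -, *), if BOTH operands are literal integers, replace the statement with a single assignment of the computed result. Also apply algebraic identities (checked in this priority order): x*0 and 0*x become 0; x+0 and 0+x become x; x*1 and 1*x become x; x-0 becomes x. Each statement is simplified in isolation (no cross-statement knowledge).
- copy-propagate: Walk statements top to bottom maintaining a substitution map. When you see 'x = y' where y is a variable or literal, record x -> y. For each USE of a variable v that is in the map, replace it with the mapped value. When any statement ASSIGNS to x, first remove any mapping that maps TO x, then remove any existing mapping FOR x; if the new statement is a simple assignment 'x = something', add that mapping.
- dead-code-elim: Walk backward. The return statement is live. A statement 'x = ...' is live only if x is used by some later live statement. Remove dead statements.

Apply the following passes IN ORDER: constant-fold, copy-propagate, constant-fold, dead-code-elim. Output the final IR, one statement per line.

Answer: y = 17
return y

Derivation:
Initial IR:
  t = 9
  v = 7 * 6
  a = v
  d = v - 0
  y = 8 + t
  return y
After constant-fold (6 stmts):
  t = 9
  v = 42
  a = v
  d = v
  y = 8 + t
  return y
After copy-propagate (6 stmts):
  t = 9
  v = 42
  a = 42
  d = 42
  y = 8 + 9
  return y
After constant-fold (6 stmts):
  t = 9
  v = 42
  a = 42
  d = 42
  y = 17
  return y
After dead-code-elim (2 stmts):
  y = 17
  return y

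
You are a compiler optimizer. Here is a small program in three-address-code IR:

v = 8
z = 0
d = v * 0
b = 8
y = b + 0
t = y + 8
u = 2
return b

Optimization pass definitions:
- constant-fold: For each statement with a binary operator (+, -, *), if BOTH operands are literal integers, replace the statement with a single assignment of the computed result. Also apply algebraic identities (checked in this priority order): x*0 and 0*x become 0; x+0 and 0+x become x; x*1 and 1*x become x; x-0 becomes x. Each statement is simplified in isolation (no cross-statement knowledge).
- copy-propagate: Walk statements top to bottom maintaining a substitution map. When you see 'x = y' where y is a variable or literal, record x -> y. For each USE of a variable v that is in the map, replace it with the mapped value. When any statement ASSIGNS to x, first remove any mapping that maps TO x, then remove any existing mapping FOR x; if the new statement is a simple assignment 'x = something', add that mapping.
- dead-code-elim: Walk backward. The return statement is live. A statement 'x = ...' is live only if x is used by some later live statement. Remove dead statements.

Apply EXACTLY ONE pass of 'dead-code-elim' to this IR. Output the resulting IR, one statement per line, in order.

Answer: b = 8
return b

Derivation:
Applying dead-code-elim statement-by-statement:
  [8] return b  -> KEEP (return); live=['b']
  [7] u = 2  -> DEAD (u not live)
  [6] t = y + 8  -> DEAD (t not live)
  [5] y = b + 0  -> DEAD (y not live)
  [4] b = 8  -> KEEP; live=[]
  [3] d = v * 0  -> DEAD (d not live)
  [2] z = 0  -> DEAD (z not live)
  [1] v = 8  -> DEAD (v not live)
Result (2 stmts):
  b = 8
  return b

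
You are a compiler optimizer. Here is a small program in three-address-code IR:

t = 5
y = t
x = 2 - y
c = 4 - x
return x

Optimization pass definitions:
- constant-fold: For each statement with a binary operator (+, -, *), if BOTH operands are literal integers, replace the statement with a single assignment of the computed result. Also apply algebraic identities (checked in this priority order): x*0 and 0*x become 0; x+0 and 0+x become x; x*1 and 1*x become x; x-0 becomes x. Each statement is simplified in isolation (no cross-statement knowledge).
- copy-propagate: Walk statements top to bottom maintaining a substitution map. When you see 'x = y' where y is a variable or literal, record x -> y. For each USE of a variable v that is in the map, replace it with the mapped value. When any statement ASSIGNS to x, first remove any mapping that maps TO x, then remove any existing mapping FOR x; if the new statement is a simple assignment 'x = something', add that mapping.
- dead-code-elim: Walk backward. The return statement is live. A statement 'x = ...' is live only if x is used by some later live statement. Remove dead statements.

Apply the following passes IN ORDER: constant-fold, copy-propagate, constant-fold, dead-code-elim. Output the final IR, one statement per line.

Initial IR:
  t = 5
  y = t
  x = 2 - y
  c = 4 - x
  return x
After constant-fold (5 stmts):
  t = 5
  y = t
  x = 2 - y
  c = 4 - x
  return x
After copy-propagate (5 stmts):
  t = 5
  y = 5
  x = 2 - 5
  c = 4 - x
  return x
After constant-fold (5 stmts):
  t = 5
  y = 5
  x = -3
  c = 4 - x
  return x
After dead-code-elim (2 stmts):
  x = -3
  return x

Answer: x = -3
return x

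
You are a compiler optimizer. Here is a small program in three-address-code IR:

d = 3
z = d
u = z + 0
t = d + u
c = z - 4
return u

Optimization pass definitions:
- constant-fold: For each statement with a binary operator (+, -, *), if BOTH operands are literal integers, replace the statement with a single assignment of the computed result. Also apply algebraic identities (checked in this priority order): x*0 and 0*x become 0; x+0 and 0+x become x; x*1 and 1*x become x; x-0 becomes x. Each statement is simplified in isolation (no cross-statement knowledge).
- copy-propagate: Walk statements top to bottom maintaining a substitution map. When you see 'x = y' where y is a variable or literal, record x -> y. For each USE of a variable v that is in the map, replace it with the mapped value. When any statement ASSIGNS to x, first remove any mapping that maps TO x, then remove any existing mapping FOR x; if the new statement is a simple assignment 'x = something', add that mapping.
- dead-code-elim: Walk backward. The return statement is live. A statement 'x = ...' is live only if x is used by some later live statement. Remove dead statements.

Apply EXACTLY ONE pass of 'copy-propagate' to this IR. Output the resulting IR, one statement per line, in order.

Applying copy-propagate statement-by-statement:
  [1] d = 3  (unchanged)
  [2] z = d  -> z = 3
  [3] u = z + 0  -> u = 3 + 0
  [4] t = d + u  -> t = 3 + u
  [5] c = z - 4  -> c = 3 - 4
  [6] return u  (unchanged)
Result (6 stmts):
  d = 3
  z = 3
  u = 3 + 0
  t = 3 + u
  c = 3 - 4
  return u

Answer: d = 3
z = 3
u = 3 + 0
t = 3 + u
c = 3 - 4
return u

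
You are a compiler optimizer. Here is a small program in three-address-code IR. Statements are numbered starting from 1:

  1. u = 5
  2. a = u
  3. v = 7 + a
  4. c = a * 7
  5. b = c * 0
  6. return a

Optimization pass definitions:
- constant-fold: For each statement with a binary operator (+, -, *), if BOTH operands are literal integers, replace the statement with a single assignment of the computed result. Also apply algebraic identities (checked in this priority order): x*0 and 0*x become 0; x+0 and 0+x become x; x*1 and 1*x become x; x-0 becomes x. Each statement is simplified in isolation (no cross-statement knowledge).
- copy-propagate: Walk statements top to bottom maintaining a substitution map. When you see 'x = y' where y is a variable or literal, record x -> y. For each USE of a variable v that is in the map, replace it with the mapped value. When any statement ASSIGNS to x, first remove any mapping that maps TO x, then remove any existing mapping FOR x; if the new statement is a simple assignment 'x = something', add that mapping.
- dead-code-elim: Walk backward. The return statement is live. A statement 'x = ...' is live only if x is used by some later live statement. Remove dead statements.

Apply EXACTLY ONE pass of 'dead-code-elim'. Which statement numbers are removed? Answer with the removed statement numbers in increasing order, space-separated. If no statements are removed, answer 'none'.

Answer: 3 4 5

Derivation:
Backward liveness scan:
Stmt 1 'u = 5': KEEP (u is live); live-in = []
Stmt 2 'a = u': KEEP (a is live); live-in = ['u']
Stmt 3 'v = 7 + a': DEAD (v not in live set ['a'])
Stmt 4 'c = a * 7': DEAD (c not in live set ['a'])
Stmt 5 'b = c * 0': DEAD (b not in live set ['a'])
Stmt 6 'return a': KEEP (return); live-in = ['a']
Removed statement numbers: [3, 4, 5]
Surviving IR:
  u = 5
  a = u
  return a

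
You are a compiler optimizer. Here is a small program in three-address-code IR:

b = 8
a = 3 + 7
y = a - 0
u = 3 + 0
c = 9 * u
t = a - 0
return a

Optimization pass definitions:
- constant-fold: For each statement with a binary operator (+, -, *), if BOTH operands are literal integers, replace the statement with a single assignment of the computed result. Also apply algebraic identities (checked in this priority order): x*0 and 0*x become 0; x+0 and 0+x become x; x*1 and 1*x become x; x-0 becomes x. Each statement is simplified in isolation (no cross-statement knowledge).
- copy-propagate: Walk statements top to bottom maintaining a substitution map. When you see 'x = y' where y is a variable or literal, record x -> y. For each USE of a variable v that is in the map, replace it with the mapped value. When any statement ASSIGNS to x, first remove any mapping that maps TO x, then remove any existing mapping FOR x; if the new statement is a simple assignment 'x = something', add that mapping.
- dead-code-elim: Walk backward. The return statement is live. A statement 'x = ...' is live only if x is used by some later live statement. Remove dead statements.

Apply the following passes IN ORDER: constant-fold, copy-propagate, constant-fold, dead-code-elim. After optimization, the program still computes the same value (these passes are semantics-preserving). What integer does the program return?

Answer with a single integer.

Answer: 10

Derivation:
Initial IR:
  b = 8
  a = 3 + 7
  y = a - 0
  u = 3 + 0
  c = 9 * u
  t = a - 0
  return a
After constant-fold (7 stmts):
  b = 8
  a = 10
  y = a
  u = 3
  c = 9 * u
  t = a
  return a
After copy-propagate (7 stmts):
  b = 8
  a = 10
  y = 10
  u = 3
  c = 9 * 3
  t = 10
  return 10
After constant-fold (7 stmts):
  b = 8
  a = 10
  y = 10
  u = 3
  c = 27
  t = 10
  return 10
After dead-code-elim (1 stmts):
  return 10
Evaluate:
  b = 8  =>  b = 8
  a = 3 + 7  =>  a = 10
  y = a - 0  =>  y = 10
  u = 3 + 0  =>  u = 3
  c = 9 * u  =>  c = 27
  t = a - 0  =>  t = 10
  return a = 10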